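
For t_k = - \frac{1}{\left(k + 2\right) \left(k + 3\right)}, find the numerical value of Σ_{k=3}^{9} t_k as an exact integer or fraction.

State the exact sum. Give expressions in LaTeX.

Σ = -7/60

Compute t_(k+1)/t_k: get (k + 2)/(k + 4).
Factor: A=k + 2; B=k + 4; C=1.
Need (k + 2)·f(k+1) − (k + 3)·f(k) = 1.
d = 1 from the (1,1,0) case.
Coefficient equations give f(k) = k/2.
R(k) = B(k−1)·f(k)/C(k) = k*(k + 3)/2; s_k = R·t_k = -k/(2*k + 4).
Verify: -1/(k**2 + 5*k + 6) matches t_k.
Σ_(k=3)^(9) t_k = s_(10) − s_(3) = -5/12 − (-3/10) = -7/60.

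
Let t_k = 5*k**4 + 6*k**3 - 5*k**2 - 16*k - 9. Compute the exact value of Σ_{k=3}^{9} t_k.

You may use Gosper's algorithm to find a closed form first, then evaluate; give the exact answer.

Compute t_(k+1)/t_k: get (5*k**4 + 26*k**3 + 43*k**2 + 12*k - 19)/(5*k**4 + 6*k**3 - 5*k**2 - 16*k - 9).
Normal form (A,B,C) = (1, 1, k**4 + 6*k**3/5 - k**2 - 16*k/5 - 9/5).
Need (1)·f(k+1) − (1)·f(k) = k**4 + 6*k**3/5 - k**2 - 16*k/5 - 9/5.
From deg A=0, deg B=0, deg C=4: d=5.
Solve for f: f(k) = k*(k**2 - 2*k - 2)*(k**2 + k + 1)/5 (degree 5 ≤ 5).
Then R = B(k−1)f/C = k*(k**2 - 2*k - 2)*(k**2 + k + 1)/(5*k**4 + 6*k**3 - 5*k**2 - 16*k - 9), so s_k = R(k)·t_k = k*(k**4 - k**3 - 3*k**2 - 4*k - 2).
Verify: 5*k**4 + 6*k**3 - 5*k**2 - 16*k - 9 matches t_k.
Evaluate s at k=10 and k=3: 86580 and 39; difference 86541.

Σ = 86541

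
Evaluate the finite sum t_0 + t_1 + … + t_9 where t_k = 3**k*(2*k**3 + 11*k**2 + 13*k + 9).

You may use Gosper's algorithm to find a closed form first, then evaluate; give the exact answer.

t_(k+1)/t_k = 3*(2*k**3 + 17*k**2 + 41*k + 35)/(2*k**3 + 11*k**2 + 13*k + 9).
So A=3 and B=1, with C=k**3 + 11*k**2/2 + 13*k/2 + 9/2.
Set up (3)·f(k+1) − (1)·f(k) − (k**3 + 11*k**2/2 + 13*k/2 + 9/2) = 0.
d = 3 from the (0,0,3) case.
A polynomial solution: f(k) = (k**3 + k**2 - k + 3)/2.
Certificate R = B(k−1)f/C = (k**3 + k**2 - k + 3)/(2*k**3 + 11*k**2 + 13*k + 9) gives s_k = 3**k*(k**3 + k**2 - k + 3).
Check: Δs_k = 3**k*(2*k**3 + 11*k**2 + 13*k + 9). ✓
Σ_(k=0)^(9) t_k = s_(10) − s_(0) = 64540557 − (3) = 64540554.

Σ = 64540554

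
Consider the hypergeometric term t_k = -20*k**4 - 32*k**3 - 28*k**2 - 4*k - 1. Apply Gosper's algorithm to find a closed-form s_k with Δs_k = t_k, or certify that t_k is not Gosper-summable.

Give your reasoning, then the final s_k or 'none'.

r(k) = (20*k**4 + 112*k**3 + 244*k**2 + 236*k + 85)/(20*k**4 + 32*k**3 + 28*k**2 + 4*k + 1) after simplifying.
Take A(k)=1, B(k)=1, C(k)=k**4 + 8*k**3/5 + 7*k**2/5 + k/5 + 1/20.
Need (1)·f(k+1) − (1)·f(k) = k**4 + 8*k**3/5 + 7*k**2/5 + k/5 + 1/20.
From deg A=0, deg B=0, deg C=4: d=5.
Solve for f: f(k) = k*(4*k**4 - 2*k**3 - 4*k + 3)/20 (degree 5 ≤ 5).
Then R = B(k−1)f/C = k*(4*k**4 - 2*k**3 - 4*k + 3)/(20*k**4 + 32*k**3 + 28*k**2 + 4*k + 1), so s_k = R(k)·t_k = k*(-4*k**4 + 2*k**3 + 4*k - 3).
s_(k+1) − s_k = -20*k**4 - 32*k**3 - 28*k**2 - 4*k - 1 = t_k.

s_k = k*(-4*k**4 + 2*k**3 + 4*k - 3)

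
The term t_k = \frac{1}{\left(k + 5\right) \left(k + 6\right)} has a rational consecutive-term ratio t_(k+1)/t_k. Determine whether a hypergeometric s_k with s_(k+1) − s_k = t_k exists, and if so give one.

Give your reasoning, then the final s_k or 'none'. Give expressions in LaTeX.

s_k = \frac{k}{5 \left(k + 5\right)}

Ratio r(k) = (k + 5)/(k + 7).
Normal form (A,B,C) = (k + 5, k + 7, 1).
Need (k + 5)·f(k+1) − (k + 6)·f(k) = 1.
deg f ≤ 1 (via 1,1,0).
Solve for f: f(k) = k/5 (degree 1 ≤ 1).
Get s_k = R·t_k = k/(5*(k + 5)) with R(k) = B(k−1)f(k)/C(k) = k*(k + 6)/5.
s_(k+1) − s_k = 1/(k**2 + 11*k + 30) = t_k.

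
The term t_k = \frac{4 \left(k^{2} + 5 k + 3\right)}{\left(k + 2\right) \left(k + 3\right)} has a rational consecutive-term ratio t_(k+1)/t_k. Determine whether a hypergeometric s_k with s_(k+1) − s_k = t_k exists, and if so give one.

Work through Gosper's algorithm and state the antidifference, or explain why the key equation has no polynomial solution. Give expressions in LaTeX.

Step 1: r(k) = (k + 2)*(5*k + (k + 1)**2 + 8)/((k + 4)*(k**2 + 5*k + 3)).
Factor: A=k + 2; B=k + 4; C=k**2 + 5*k + 3.
Key eq: (k + 2)·f(k+1) = (k + 3)·f(k) + (k**2 + 5*k + 3).
d = 2 from the (1,1,2) case.
Coefficient equations give f(k) = k*(2*k + 1)/2.
Certificate R = B(k−1)f/C = k*(k + 3)*(2*k + 1)/(2*(k**2 + 5*k + 3)) gives s_k = 2*k*(2*k + 1)/(k + 2).
Verify: 4*(k**2 + 5*k + 3)/(k**2 + 5*k + 6) matches t_k.

s_k = \frac{2 k \left(2 k + 1\right)}{k + 2}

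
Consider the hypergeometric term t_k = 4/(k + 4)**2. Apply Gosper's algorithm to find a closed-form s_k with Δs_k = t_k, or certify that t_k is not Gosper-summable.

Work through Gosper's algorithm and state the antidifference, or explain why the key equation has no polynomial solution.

none — t_k is not Gosper-summable

Step 1: r(k) = (k + 4)**2/(k + 5)**2.
A = k**2 + 8*k + 16, B = k**2 + 10*k + 25, C = 1.
Need (k**2 + 8*k + 16)·f(k+1) − (k**2 + 8*k + 16)·f(k) = 1.
From deg A=2, deg B=2, deg C=0: d=0.
Write f(k) = c0. Then LHS − RHS = -1, requiring -1 = 0: contradictory. No certificate.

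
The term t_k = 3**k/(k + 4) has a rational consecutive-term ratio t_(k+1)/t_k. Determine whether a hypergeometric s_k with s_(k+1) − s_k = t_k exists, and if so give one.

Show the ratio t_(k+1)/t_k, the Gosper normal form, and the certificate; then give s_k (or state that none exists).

not Gosper-summable; s_k does not exist

t_(k+1)/t_k = 3*(k + 4)/(k + 5).
A = 3*k + 12, B = k + 5, C = 1.
Solve (3*k + 12)·f(k+1) − (k + 4)·f(k) = 1.
Degrees (1,1,0) ⇒ d ≤ -1.
deg f ≤ -1 is impossible — no certificate.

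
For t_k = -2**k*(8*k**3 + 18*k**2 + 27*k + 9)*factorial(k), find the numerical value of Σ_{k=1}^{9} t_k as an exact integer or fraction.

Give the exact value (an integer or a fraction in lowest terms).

The ratio is 2*(8*k**4 + 50*k**3 + 129*k**2 + 149*k + 62)/(8*k**3 + 18*k**2 + 27*k + 9).
Normal form (A,B,C) = (2*k + 2, 1, k**3 + 9*k**2/4 + 27*k/8 + 9/8).
Set up (2*k + 2)·f(k+1) − (1)·f(k) − (k**3 + 9*k**2/4 + 27*k/8 + 9/8) = 0.
Degrees (1,0,3) ⇒ d ≤ 2.
Solve for f: f(k) = (4*k**2 - k + 3)/8 (degree 2 ≤ 2).
R(k) = B(k−1)·f(k)/C(k) = (4*k**2 - k + 3)/(8*k**3 + 18*k**2 + 27*k + 9); s_k = R·t_k = -2**k*(4*k**2 - k + 3)*factorial(k).
s_(k+1) − s_k = -2**k*(8*k**3 + 18*k**2 + 27*k + 9)*factorial(k) = t_k.
Σ_(k=1)^(9) t_k = s_(10) − s_(1) = -1460345241600 − (-12) = -1460345241588.

Σ = -1460345241588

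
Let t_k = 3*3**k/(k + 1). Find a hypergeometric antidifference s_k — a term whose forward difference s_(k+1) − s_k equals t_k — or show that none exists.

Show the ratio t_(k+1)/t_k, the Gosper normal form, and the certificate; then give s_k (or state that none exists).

none (Gosper's algorithm certifies no s_k)

The ratio is 3*(k + 1)/(k + 2).
A = 3*k + 3, B = k + 2, C = 1.
Set up (3*k + 3)·f(k+1) − (k + 1)·f(k) − (1) = 0.
d = -1 from the (1,1,0) case.
Bound -1 < 0, so the key equation has no polynomial solution.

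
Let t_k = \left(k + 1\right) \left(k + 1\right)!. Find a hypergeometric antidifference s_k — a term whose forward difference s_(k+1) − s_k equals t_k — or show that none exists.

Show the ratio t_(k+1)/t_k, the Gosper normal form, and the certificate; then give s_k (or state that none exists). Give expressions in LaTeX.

s_k = \left(k + 1\right)!

Compute t_(k+1)/t_k: get (k + 2)**2/(k + 1).
Normal form (A,B,C) = (k + 2, 1, k + 1).
Key eq: (k + 2)·f(k+1) = (1)·f(k) + (k + 1).
Bound: deg f ≤ 0.
Solving with deg f ≤ 0: f(k) = 1.
Certificate R = B(k−1)f/C = 1/(k + 1) gives s_k = factorial(k + 1).
Δs = (k + 1)*factorial(k + 1), as required.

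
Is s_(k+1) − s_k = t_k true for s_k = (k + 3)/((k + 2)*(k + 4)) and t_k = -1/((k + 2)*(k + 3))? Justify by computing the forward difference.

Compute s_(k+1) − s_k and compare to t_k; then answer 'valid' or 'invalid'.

Invalid: residual (2*k + 7)/(k**4 + 14*k**3 + 71*k**2 + 154*k + 120) ≠ 0.

s_(k+1) = (k + 4)/((k + 3)*(k + 5))
s_(k+1) − s_k = (-k**2 - 7*k - 13)/(k**4 + 14*k**3 + 71*k**2 + 154*k + 120)
(s_(k+1) − s_k) − t_k = (2*k + 7)/(k**4 + 14*k**3 + 71*k**2 + 154*k + 120)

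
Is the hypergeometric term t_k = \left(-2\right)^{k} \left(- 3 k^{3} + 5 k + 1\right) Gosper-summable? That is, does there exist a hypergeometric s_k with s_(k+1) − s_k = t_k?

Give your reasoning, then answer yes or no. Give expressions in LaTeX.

t_(k+1)/t_k = 2*(-5*k + 3*(k + 1)**3 - 6)/(-3*k**3 + 5*k + 1).
So A=-2 and B=1, with C=k**3 - 5*k/3 - 1/3.
f must satisfy (-2)·f(k+1) − (1)·f(k) = k**3 - 5*k/3 - 1/3.
d = 3 from the (0,0,3) case.
Coefficient equations give f(k) = -(k**3 - 2*k**2 - k + 1)/3.
Certificate R = B(k−1)f/C = -(k**3 - 2*k**2 - k + 1)/(3*k**3 - 5*k - 1) gives s_k = (-2)**k*(k**3 - 2*k**2 - k + 1).
Verify: (-2)**k*(-3*k**3 + 5*k + 1) matches t_k.

Yes. s_k = \left(-2\right)^{k} \left(k^{3} - 2 k^{2} - k + 1\right).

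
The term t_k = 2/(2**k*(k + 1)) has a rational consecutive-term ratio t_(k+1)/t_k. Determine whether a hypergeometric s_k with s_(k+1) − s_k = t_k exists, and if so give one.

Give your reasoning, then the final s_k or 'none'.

no hypergeometric antidifference exists

r(k) = (k + 1)/(2*(k + 2)) after simplifying.
Factor: A=k/2 + 1/2; B=k + 2; C=1.
Need (k/2 + 1/2)·f(k+1) − (k + 1)·f(k) = 1.
Bound: deg f ≤ -1.
deg f ≤ -1 is impossible — no certificate.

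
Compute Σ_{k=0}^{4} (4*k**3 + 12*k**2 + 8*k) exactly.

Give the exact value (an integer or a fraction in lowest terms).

r(k) = (k + 3)/k after simplifying.
Factor: A=1; B=1; C=k**3 + 3*k**2 + 2*k.
Need (1)·f(k+1) − (1)·f(k) = k**3 + 3*k**2 + 2*k.
Degrees (0,0,3) ⇒ d ≤ 4.
Match coefficients ⇒ f(k) = k*(k - 1)*(k + 1)*(k + 2)/4.
R(k) = B(k−1)·f(k)/C(k) = (k - 1)/4; s_k = R·t_k = k*(k**3 + 2*k**2 - k - 2).
Δs = 4*k*(k**2 + 3*k + 2), as required.
Telescoping: Σ = s_(5) − s_(0) = 840 − (0) = 840.

Σ = 840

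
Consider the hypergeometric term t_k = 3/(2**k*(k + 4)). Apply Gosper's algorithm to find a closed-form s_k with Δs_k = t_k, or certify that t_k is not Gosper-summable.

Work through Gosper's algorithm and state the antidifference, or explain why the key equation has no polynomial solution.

not Gosper-summable; s_k does not exist

Step 1: r(k) = (k + 4)/(2*(k + 5)).
Factor: A=k/2 + 2; B=k + 5; C=1.
Key eq: (k/2 + 2)·f(k+1) = (k + 4)·f(k) + (1).
deg f ≤ -1 (via 1,1,0).
Negative degree bound (-1): no f exists, t_k not Gosper-summable.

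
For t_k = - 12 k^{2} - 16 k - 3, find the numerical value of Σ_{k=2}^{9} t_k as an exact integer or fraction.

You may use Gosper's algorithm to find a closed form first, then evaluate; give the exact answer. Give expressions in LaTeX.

Step 1: r(k) = (12*k**2 + 40*k + 31)/(12*k**2 + 16*k + 3).
A = 1, B = 1, C = k**2 + 4*k/3 + 1/4.
f must satisfy (1)·f(k+1) − (1)·f(k) = k**2 + 4*k/3 + 1/4.
Degrees (0,0,2) ⇒ d ≤ 3.
Solving with deg f ≤ 3: f(k) = k*(4*k**2 + 2*k - 3)/12.
Then R = B(k−1)f/C = k*(4*k**2 + 2*k - 3)/(12*k**2 + 16*k + 3), so s_k = R(k)·t_k = k*(-4*k**2 - 2*k + 3).
Check: Δs_k = -12*k**2 - 16*k - 3. ✓
Evaluate s at k=10 and k=2: -4170 and -34; difference -4136.

Σ = -4136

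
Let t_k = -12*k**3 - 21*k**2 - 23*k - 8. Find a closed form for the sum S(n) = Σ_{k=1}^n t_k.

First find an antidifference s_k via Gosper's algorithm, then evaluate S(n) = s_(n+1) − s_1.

t_(k+1)/t_k = (12*k**3 + 57*k**2 + 101*k + 64)/(12*k**3 + 21*k**2 + 23*k + 8).
Take A(k)=1, B(k)=1, C(k)=k**3 + 7*k**2/4 + 23*k/12 + 2/3.
f must satisfy (1)·f(k+1) − (1)·f(k) = k**3 + 7*k**2/4 + 23*k/12 + 2/3.
d = 4 from the (0,0,3) case.
Solve for f: f(k) = k**2*(3*k**2 + k + 4)/12 (degree 4 ≤ 4).
R(k) = B(k−1)·f(k)/C(k) = k**2*(3*k**2 + k + 4)/(12*k**3 + 21*k**2 + 23*k + 8); s_k = R·t_k = k**2*(-3*k**2 - k - 4).
Verify: -12*k**3 - 21*k**2 - 23*k - 8 matches t_k.
Telescope: S(n) = s_(n+1) − s_(1) = -3*n**4 - 13*n**3 - 25*n**2 - 23*n - 8 − (-8) = n*(-3*n**3 - 13*n**2 - 25*n - 23).

S(n) = n*(-3*n**3 - 13*n**2 - 25*n - 23)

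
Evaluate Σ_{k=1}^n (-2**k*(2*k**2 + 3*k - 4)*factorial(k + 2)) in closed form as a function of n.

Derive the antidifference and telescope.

t_(k+1)/t_k = 2*(2*k**3 + 13*k**2 + 22*k + 3)/(2*k**2 + 3*k - 4).
Gosper form: A/B · C(k+1)/C(k) with A=2*k + 6, B=1, C=k**2 + 3*k/2 - 2.
Solve (2*k + 6)·f(k+1) − (1)·f(k) = k**2 + 3*k/2 - 2.
From deg A=1, deg B=0, deg C=2: d=1.
A polynomial solution: f(k) = (k - 2)/2.
Certificate R = B(k−1)f/C = (k - 2)/(2*k**2 + 3*k - 4) gives s_k = -2**k*(k - 2)*factorial(k + 2).
Δs = -2**k*(2*k**2 + 3*k - 4)*factorial(k + 2), as required.
Σ_(k=1)^n t_k = s_(n+1) − s_(1) = (-2**(n + 1)*(n - 1)*factorial(n + 3)) − (12), i.e. -2*2**n*n*factorial(n + 3) + 2*2**n*factorial(n + 3) - 12.

S(n) = -2*2**n*n*factorial(n + 3) + 2*2**n*factorial(n + 3) - 12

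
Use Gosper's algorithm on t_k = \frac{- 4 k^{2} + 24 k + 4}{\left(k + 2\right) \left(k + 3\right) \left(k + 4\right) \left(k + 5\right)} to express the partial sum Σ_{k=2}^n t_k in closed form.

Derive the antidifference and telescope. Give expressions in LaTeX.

r(k) = (k**3 - 2*k**2 - 14*k - 12)/(k**3 - 37*k - 6) after simplifying.
Normal form (A,B,C) = (k + 2, k + 6, k**2 - 6*k - 1).
Set up (k + 2)·f(k+1) − (k + 5)·f(k) − (k**2 - 6*k - 1) = 0.
From deg A=1, deg B=1, deg C=2: d=3.
Solving with deg f ≤ 3: f(k) = -k*(2*k - 1)/2.
Then R = B(k−1)f/C = -k*(k + 5)*(2*k - 1)/(2*(k**2 - 6*k - 1)), so s_k = R(k)·t_k = 2*k*(2*k - 1)/((k + 2)*(k + 3)*(k + 4)).
Check: Δs_k = 4*(-k**2 + 6*k + 1)/(k**4 + 14*k**3 + 71*k**2 + 154*k + 120). ✓
s_(n+1) = 2*(2*n**2 + 3*n + 1)/(n**3 + 12*n**2 + 47*n + 60) and s_(2) = 1/10, so S(n) = (-n**3 + 28*n**2 + 13*n - 40)/(10*(n**3 + 12*n**2 + 47*n + 60)).

S(n) = \frac{- n^{3} + 28 n^{2} + 13 n - 40}{10 \left(n^{3} + 12 n^{2} + 47 n + 60\right)}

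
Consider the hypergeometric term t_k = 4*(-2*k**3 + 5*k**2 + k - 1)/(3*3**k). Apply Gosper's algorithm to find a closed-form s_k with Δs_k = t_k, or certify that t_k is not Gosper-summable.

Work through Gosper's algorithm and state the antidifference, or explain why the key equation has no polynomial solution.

s_k = 2*(2*k**3 - 2*k**2 + 1)/3**k

t_(k+1)/t_k = (2*k**3 + k**2 - 5*k - 3)/(3*(2*k**3 - 5*k**2 - k + 1)).
A = 1/3, B = 1, C = k**3 - 5*k**2/2 - k/2 + 1/2.
Solve (1/3)·f(k+1) − (1)·f(k) = k**3 - 5*k**2/2 - k/2 + 1/2.
Bound: deg f ≤ 3.
Match coefficients ⇒ f(k) = -3*(2*k**3 - 2*k**2 + 1)/4.
Certificate R = B(k−1)f/C = -3*(2*k**3 - 2*k**2 + 1)/(2*(2*k + 1)*(k**2 - 3*k + 1)) gives s_k = 2*(2*k**3 - 2*k**2 + 1)/3**k.
Δs = 4*(-2*k**3 + 5*k**2 + k - 1)/(3*3**k), as required.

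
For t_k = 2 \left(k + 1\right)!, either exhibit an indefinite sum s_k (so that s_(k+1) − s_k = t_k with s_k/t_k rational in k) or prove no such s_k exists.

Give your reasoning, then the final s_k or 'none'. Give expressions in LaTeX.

The ratio is k + 2.
Factor: A=k + 2; B=1; C=1.
Solve (k + 2)·f(k+1) − (1)·f(k) = 1.
Bound: deg f ≤ -1.
deg f ≤ -1 is impossible — no certificate.

not Gosper-summable; s_k does not exist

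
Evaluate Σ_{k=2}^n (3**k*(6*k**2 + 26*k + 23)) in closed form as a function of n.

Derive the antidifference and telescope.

S(n) = 9*3**n*n**2 + 30*3**n*n + 24*3**n - 189

Compute t_(k+1)/t_k: get 3*(6*k**2 + 38*k + 55)/(6*k**2 + 26*k + 23).
So A=3 and B=1, with C=k**2 + 13*k/3 + 23/6.
Need (3)·f(k+1) − (1)·f(k) = k**2 + 13*k/3 + 23/6.
d = 2 from the (0,0,2) case.
Coefficient equations give f(k) = (k + 1)*(3*k + 1)/6.
Then R = B(k−1)f/C = (k + 1)*(3*k + 1)/(6*k**2 + 26*k + 23), so s_k = R(k)·t_k = 3**k*(3*k**2 + 4*k + 1).
Verify: 3**k*(6*k**2 + 26*k + 23) matches t_k.
Telescope: S(n) = s_(n+1) − s_(2) = 3**(n + 1)*(3*n**2 + 10*n + 8) − (189) = 9*3**n*n**2 + 30*3**n*n + 24*3**n - 189.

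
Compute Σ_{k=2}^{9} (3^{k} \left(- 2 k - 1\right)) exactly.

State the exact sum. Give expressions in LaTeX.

Ratio r(k) = 3*(2*k + 3)/(2*k + 1).
Gosper form: A/B · C(k+1)/C(k) with A=3, B=1, C=k + 1/2.
Set up (3)·f(k+1) − (1)·f(k) − (k + 1/2) = 0.
Degrees (0,0,1) ⇒ d ≤ 1.
A polynomial solution: f(k) = (k - 1)/2.
R(k) = B(k−1)·f(k)/C(k) = (k - 1)/(2*k + 1); s_k = R·t_k = 3**k*(1 - k).
Verify: 3**k*(-2*k - 1) matches t_k.
Telescoping: Σ = s_(10) − s_(2) = -531441 − (-9) = -531432.

Σ = -531432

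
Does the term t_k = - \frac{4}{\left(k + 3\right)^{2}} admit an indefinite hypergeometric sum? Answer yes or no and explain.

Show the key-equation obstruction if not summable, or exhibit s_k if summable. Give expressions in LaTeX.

The ratio is (k + 3)**2/(k + 4)**2.
Factor: A=k**2 + 6*k + 9; B=k**2 + 8*k + 16; C=1.
f must satisfy (k**2 + 6*k + 9)·f(k+1) − (k**2 + 6*k + 9)·f(k) = 1.
d = 0 from the (2,2,0) case.
Generic f = c0 gives residual -1; -1 = 0 cannot hold, so t_k is not Gosper-summable.

No — key equation has no polynomial f.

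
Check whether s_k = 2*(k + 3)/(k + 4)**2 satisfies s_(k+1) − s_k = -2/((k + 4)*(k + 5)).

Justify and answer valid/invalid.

Invalid: residual 2*(2*k + 9)/(k**4 + 18*k**3 + 121*k**2 + 360*k + 400) ≠ 0.

s_(k+1) = 2*(k + 4)/(k + 5)**2
s_(k+1) − s_k = 2*(-(k + 3)*(k + 5)**2 + (k + 4)**3)/((k + 4)**2*(k + 5)**2)
(s_(k+1) − s_k) − t_k = 2*(2*k + 9)/(k**4 + 18*k**3 + 121*k**2 + 360*k + 400)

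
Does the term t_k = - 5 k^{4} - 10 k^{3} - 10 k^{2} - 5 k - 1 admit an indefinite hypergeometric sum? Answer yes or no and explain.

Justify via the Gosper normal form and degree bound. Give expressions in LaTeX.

Yes. s_k = - k^{5}.

Ratio r(k) = (5*k**4 + 30*k**3 + 70*k**2 + 75*k + 31)/(5*k**4 + 10*k**3 + 10*k**2 + 5*k + 1).
Take A(k)=1, B(k)=1, C(k)=k**4 + 2*k**3 + 2*k**2 + k + 1/5.
Key eq: (1)·f(k+1) = (1)·f(k) + (k**4 + 2*k**3 + 2*k**2 + k + 1/5).
deg f ≤ 5 (via 0,0,4).
Coefficient equations give f(k) = k**5/5.
Get s_k = R·t_k = -k**5 with R(k) = B(k−1)f(k)/C(k) = k**5/(5*k**4 + 10*k**3 + 10*k**2 + 5*k + 1).
Check: Δs_k = k**5 - (k + 1)**5. ✓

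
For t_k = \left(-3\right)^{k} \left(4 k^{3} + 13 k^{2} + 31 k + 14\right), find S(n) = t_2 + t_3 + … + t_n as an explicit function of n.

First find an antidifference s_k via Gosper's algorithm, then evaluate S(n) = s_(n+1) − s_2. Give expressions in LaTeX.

S(n) = 3 \left(-3\right)^{n} n^{3} + 12 \left(-3\right)^{n} n^{2} + 27 \left(-3\right)^{n} n + 15 \left(-3\right)^{n} + 171

r(k) = 3*(-4*k**3 - 25*k**2 - 69*k - 62)/(4*k**3 + 13*k**2 + 31*k + 14) after simplifying.
So A=-3 and B=1, with C=k**3 + 13*k**2/4 + 31*k/4 + 7/2.
f must satisfy (-3)·f(k+1) − (1)·f(k) = k**3 + 13*k**2/4 + 31*k/4 + 7/2.
d = 3 from the (0,0,3) case.
Solve for f: f(k) = -(k**3 + k**2 + 4*k - 1)/4 (degree 3 ≤ 3).
So s_k = (B(k−1)f/C)·t_k = (-(k**3 + k**2 + 4*k - 1)/(4*k**3 + 13*k**2 + 31*k + 14))·t_k = (-3)**k*(-k**3 - k**2 - 4*k + 1).
Check: Δs_k = (-3)**k*(4*k**3 + 13*k**2 + 31*k + 14). ✓
Σ_(k=2)^n t_k = s_(n+1) − s_(2) = (3*(-3)**n*(n**3 + 4*n**2 + 9*n + 5)) − (-171), i.e. 3*(-3)**n*n**3 + 12*(-3)**n*n**2 + 27*(-3)**n*n + 15*(-3)**n + 171.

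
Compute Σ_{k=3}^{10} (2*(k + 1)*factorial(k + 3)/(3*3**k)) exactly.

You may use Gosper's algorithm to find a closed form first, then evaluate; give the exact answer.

Σ = 717477920/729

Compute t_(k+1)/t_k: get (k + 2)*(k + 4)/(3*(k + 1)).
Factor: A=k/3 + 4/3; B=1; C=k + 1.
Solve (k/3 + 4/3)·f(k+1) − (1)·f(k) = k + 1.
d = 0 from the (1,0,1) case.
Coefficient equations give f(k) = 3.
So s_k = (B(k−1)f/C)·t_k = (3/(k + 1))·t_k = 2*factorial(k + 3)/3**k.
Check: Δs_k = 2*(k + 1)*factorial(k + 3)/(3*3**k). ✓
Evaluate s at k=11 and k=3: 717516800/729 and 160/3; difference 717477920/729.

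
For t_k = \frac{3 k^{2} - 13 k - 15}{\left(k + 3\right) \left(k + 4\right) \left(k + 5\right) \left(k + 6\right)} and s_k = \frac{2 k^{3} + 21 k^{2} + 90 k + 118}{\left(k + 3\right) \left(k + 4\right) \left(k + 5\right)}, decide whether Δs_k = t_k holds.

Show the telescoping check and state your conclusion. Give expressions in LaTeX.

s_(k+1) = (90*k + 2*(k + 1)**3 + 21*(k + 1)**2 + 208)/((k + 4)*(k + 5)*(k + 6))
s_(k+1) − s_k = (3*k**2 - 13*k - 15)/(k**4 + 18*k**3 + 119*k**2 + 342*k + 360)
(s_(k+1) − s_k) − t_k = 0

Valid — Δs_k = t_k.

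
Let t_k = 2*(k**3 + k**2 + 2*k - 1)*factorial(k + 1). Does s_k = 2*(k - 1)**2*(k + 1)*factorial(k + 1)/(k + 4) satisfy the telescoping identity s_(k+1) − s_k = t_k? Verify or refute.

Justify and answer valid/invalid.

Invalid: residual -6*(k**4 + 5*k**3 + 5*k**2 + 9*k - 5)*factorial(k + 1)/((k + 4)*(k + 5)) ≠ 0.

s_(k+1) = 2*k**2*(k + 2)*factorial(k + 2)/(k + 5)
s_(k+1) − s_k = 2*(k**5 + 7*k**4 + 16*k**3 + 22*k**2 + 4*k - 5)*factorial(k + 1)/((k + 4)*(k + 5))
(s_(k+1) − s_k) − t_k = -6*(k**4 + 5*k**3 + 5*k**2 + 9*k - 5)*factorial(k + 1)/((k + 4)*(k + 5))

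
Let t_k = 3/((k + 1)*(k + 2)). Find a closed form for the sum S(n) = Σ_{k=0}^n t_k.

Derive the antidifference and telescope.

r(k) = (k + 1)/(k + 3) after simplifying.
Gosper form: A/B · C(k+1)/C(k) with A=k + 1, B=k + 3, C=1.
Need (k + 1)·f(k+1) − (k + 2)·f(k) = 1.
Degrees (1,1,0) ⇒ d ≤ 1.
Coefficient equations give f(k) = k.
Then R = B(k−1)f/C = k*(k + 2), so s_k = R(k)·t_k = 3*k/(k + 1).
Verify: 3/(k**2 + 3*k + 2) matches t_k.
s_(n+1) = 3*(n + 1)/(n + 2) and s_(0) = 0, so S(n) = 3*(n + 1)/(n + 2).

S(n) = 3*(n + 1)/(n + 2)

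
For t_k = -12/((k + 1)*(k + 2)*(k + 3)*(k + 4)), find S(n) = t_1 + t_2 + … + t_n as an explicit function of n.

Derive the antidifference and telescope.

S(n) = n*(-n**2 - 9*n - 26)/(6*(n**3 + 9*n**2 + 26*n + 24))

Step 1: r(k) = (k + 1)/(k + 5).
Normal form (A,B,C) = (k + 1, k + 5, 1).
Solve (k + 1)·f(k+1) − (k + 4)·f(k) = 1.
deg f ≤ 3 (via 1,1,0).
Match coefficients ⇒ f(k) = k*(k**2 + 6*k + 11)/18.
R(k) = B(k−1)·f(k)/C(k) = k*(k + 4)*(k**2 + 6*k + 11)/18; s_k = R·t_k = 2*k*(-k**2 - 6*k - 11)/(3*(k + 1)*(k + 2)*(k + 3)).
Δs = -12/(k**4 + 10*k**3 + 35*k**2 + 50*k + 24), as required.
s_(n+1) = 2*(-n**3 - 9*n**2 - 26*n - 18)/(3*(n**3 + 9*n**2 + 26*n + 24)) and s_(1) = -1/2, so S(n) = n*(-n**2 - 9*n - 26)/(6*(n**3 + 9*n**2 + 26*n + 24)).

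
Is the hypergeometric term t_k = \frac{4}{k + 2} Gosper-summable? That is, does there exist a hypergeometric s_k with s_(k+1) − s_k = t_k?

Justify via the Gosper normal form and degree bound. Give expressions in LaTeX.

No; the coefficient equations for f are inconsistent.

r(k) = (k + 2)/(k + 3) after simplifying.
Normal form (A,B,C) = (k + 2, k + 3, 1).
Set up (k + 2)·f(k+1) − (k + 2)·f(k) − (1) = 0.
d = 0 from the (1,1,0) case.
Put f(k) = c0: A·f(k+1) − B(k−1)·f(k) − C = -1; need -1 = 0 — inconsistent ⇒ no f, not summable.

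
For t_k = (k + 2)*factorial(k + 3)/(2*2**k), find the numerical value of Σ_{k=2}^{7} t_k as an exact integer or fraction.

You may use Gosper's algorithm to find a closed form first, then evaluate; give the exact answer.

Σ = 155895

Compute t_(k+1)/t_k: get (k + 3)*(k + 4)/(2*(k + 2)).
Gosper form: A/B · C(k+1)/C(k) with A=k/2 + 2, B=1, C=k + 2.
Set up (k/2 + 2)·f(k+1) − (1)·f(k) − (k + 2) = 0.
Degrees (1,0,1) ⇒ d ≤ 0.
Solving with deg f ≤ 0: f(k) = 2.
R(k) = B(k−1)·f(k)/C(k) = 2/(k + 2); s_k = R·t_k = factorial(k + 3)/2**k.
Verify: (k + 2)*factorial(k + 3)/(2*2**k) matches t_k.
Evaluate s at k=8 and k=2: 155925 and 30; difference 155895.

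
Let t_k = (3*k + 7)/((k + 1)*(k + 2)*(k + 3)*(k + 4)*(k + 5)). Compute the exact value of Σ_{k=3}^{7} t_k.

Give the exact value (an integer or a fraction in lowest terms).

Ratio r(k) = (k + 1)*(3*k + 10)/((k + 6)*(3*k + 7)).
A = k + 1, B = k + 6, C = k + 7/3.
Solve (k + 1)·f(k+1) − (k + 5)·f(k) = k + 7/3.
From deg A=1, deg B=1, deg C=1: d=4.
A polynomial solution: f(k) = k*(k + 2)*(k**2 + 8*k + 19)/36.
R(k) = B(k−1)·f(k)/C(k) = k*(k + 2)*(k + 5)*(k**2 + 8*k + 19)/(12*(3*k + 7)); s_k = R·t_k = k*(k**2 + 8*k + 19)/(12*(k**3 + 8*k**2 + 19*k + 12)).
Check: Δs_k = (3*k + 7)/(k**5 + 15*k**4 + 85*k**3 + 225*k**2 + 274*k + 120). ✓
Σ_(k=3)^(7) t_k = s_(8) − s_(3) = 49/594 − (13/168) = 85/16632.

Σ = 85/16632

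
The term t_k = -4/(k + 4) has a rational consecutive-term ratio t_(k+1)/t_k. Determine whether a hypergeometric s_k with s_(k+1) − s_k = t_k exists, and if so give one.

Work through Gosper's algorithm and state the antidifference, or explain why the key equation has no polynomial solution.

t_(k+1)/t_k = (k + 4)/(k + 5).
A = k + 4, B = k + 5, C = 1.
Solve (k + 4)·f(k+1) − (k + 4)·f(k) = 1.
Bound: deg f ≤ 0.
Write f(k) = c0. Then LHS − RHS = -1, requiring -1 = 0: contradictory. No certificate.

none — t_k is not Gosper-summable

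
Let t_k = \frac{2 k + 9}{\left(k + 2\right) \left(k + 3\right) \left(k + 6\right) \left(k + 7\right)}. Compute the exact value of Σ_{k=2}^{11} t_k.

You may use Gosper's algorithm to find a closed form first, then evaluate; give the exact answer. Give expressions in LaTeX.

Σ = 55/2016

t_(k+1)/t_k = (k + 2)*(k + 6)*(2*k + 11)/((k + 4)*(k + 8)*(2*k + 9)).
A = k + 2, B = k + 8, C = k**3 + 27*k**2/2 + 121*k/2 + 90.
Solve (k + 2)·f(k+1) − (k + 7)·f(k) = k**3 + 27*k**2/2 + 121*k/2 + 90.
From deg A=1, deg B=1, deg C=3: d=5.
Solve for f: f(k) = k*(k + 3)*(k + 4)*(k + 5)*(k + 8)/24 (degree 5 ≤ 5).
Get s_k = R·t_k = k*(k + 8)/(12*(k**2 + 8*k + 12)) with R(k) = B(k−1)f(k)/C(k) = k*(k + 3)*(k + 7)*(k + 8)/(12*(2*k + 9)).
Check: Δs_k = (2*k + 9)/(k**4 + 18*k**3 + 113*k**2 + 288*k + 252). ✓
Evaluate s at k=12 and k=2: 5/63 and 5/96; difference 55/2016.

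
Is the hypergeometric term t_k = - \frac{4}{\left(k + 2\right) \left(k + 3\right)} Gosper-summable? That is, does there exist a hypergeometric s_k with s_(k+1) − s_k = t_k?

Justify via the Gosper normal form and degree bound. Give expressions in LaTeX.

Yes. s_k = - \frac{2 k}{k + 2}.

Ratio r(k) = (k + 2)/(k + 4).
Normal form (A,B,C) = (k + 2, k + 4, 1).
Solve (k + 2)·f(k+1) − (k + 3)·f(k) = 1.
Bound: deg f ≤ 1.
Coefficient equations give f(k) = k/2.
Then R = B(k−1)f/C = k*(k + 3)/2, so s_k = R(k)·t_k = -2*k/(k + 2).
s_(k+1) − s_k = -4/(k**2 + 5*k + 6) = t_k.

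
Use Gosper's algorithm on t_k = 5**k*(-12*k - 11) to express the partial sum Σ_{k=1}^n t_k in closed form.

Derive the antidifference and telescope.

S(n) = -15*5**n*n - 10*5**n + 10

The ratio is 5*(12*k + 23)/(12*k + 11).
Take A(k)=5, B(k)=1, C(k)=k + 11/12.
Set up (5)·f(k+1) − (1)·f(k) − (k + 11/12) = 0.
From deg A=0, deg B=0, deg C=1: d=1.
Match coefficients ⇒ f(k) = (3*k - 1)/12.
Then R = B(k−1)f/C = (3*k - 1)/(12*k + 11), so s_k = R(k)·t_k = 5**k*(1 - 3*k).
Check: Δs_k = 5**k*(-12*k - 11). ✓
Evaluate: s_(n+1) = 5**(n + 1)*(-3*n - 2); subtract s_(1) = -10 ⇒ S(n) = -15*5**n*n - 10*5**n + 10.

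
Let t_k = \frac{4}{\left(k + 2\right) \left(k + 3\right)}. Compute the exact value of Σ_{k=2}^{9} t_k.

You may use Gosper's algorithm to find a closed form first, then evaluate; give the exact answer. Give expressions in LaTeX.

Σ = 2/3

t_(k+1)/t_k = (k + 2)/(k + 4).
So A=k + 2 and B=k + 4, with C=1.
Solve (k + 2)·f(k+1) − (k + 3)·f(k) = 1.
Bound: deg f ≤ 1.
Coefficient equations give f(k) = k/2.
Then R = B(k−1)f/C = k*(k + 3)/2, so s_k = R(k)·t_k = 2*k/(k + 2).
Check: Δs_k = 4/(k**2 + 5*k + 6). ✓
Evaluate s at k=10 and k=2: 5/3 and 1; difference 2/3.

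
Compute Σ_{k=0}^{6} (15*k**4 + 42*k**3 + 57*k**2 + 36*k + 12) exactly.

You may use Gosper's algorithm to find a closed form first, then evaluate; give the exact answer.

Σ = 58674

Ratio r(k) = (5*k**4 + 34*k**3 + 91*k**2 + 112*k + 54)/(5*k**4 + 14*k**3 + 19*k**2 + 12*k + 4).
Take A(k)=1, B(k)=1, C(k)=k**4 + 14*k**3/5 + 19*k**2/5 + 12*k/5 + 4/5.
f must satisfy (1)·f(k+1) − (1)·f(k) = k**4 + 14*k**3/5 + 19*k**2/5 + 12*k/5 + 4/5.
deg f ≤ 5 (via 0,0,4).
Match coefficients ⇒ f(k) = k*(k**4 + k**3 + k**2 + 1)/5.
Certificate R = B(k−1)f/C = k*(k**4 + k**3 + k**2 + 1)/(5*k**4 + 14*k**3 + 19*k**2 + 12*k + 4) gives s_k = 3*k*(k**4 + k**3 + k**2 + 1).
Check: Δs_k = 15*k**4 + 42*k**3 + 57*k**2 + 36*k + 12. ✓
Evaluate s at k=7 and k=0: 58674 and 0; difference 58674.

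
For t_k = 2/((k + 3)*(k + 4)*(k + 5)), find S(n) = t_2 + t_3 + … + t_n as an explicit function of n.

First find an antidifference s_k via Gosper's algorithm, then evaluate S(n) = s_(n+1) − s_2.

r(k) = (k + 3)/(k + 6) after simplifying.
Normal form (A,B,C) = (k + 3, k + 6, 1).
Need (k + 3)·f(k+1) − (k + 5)·f(k) = 1.
Degrees (1,1,0) ⇒ d ≤ 2.
Coefficient equations give f(k) = k*(k + 7)/24.
R(k) = B(k−1)·f(k)/C(k) = k*(k + 5)*(k + 7)/24; s_k = R·t_k = k*(k + 7)/(12*(k + 3)*(k + 4)).
Verify: 2/(k**3 + 12*k**2 + 47*k + 60) matches t_k.
Σ_(k=2)^n t_k = s_(n+1) − s_(2) = ((n**2 + 9*n + 8)/(12*(n**2 + 9*n + 20))) − (1/20), i.e. (n**2 + 9*n - 10)/(30*(n**2 + 9*n + 20)).

S(n) = (n**2 + 9*n - 10)/(30*(n**2 + 9*n + 20))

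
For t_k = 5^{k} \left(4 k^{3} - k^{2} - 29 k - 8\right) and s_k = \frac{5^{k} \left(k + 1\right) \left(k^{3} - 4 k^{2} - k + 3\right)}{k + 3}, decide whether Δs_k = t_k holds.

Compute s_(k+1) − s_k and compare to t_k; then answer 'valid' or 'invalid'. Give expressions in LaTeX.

s_(k+1) = 5**(k + 1)*(k**4 + k**3 - 8*k**2 - 13*k - 2)/(k + 4)
s_(k+1) − s_k = 5**k*(4*k**5 + 19*k**4 - 8*k**3 - 167*k**2 - 216*k - 42)/(k**2 + 7*k + 12)
(s_(k+1) − s_k) − t_k = 5**k*(-8*k**4 - 20*k**3 + 56*k**2 + 188*k + 54)/(k**2 + 7*k + 12)

Invalid: residual \frac{5^{k} \left(- 8 k^{4} - 20 k^{3} + 56 k^{2} + 188 k + 54\right)}{k^{2} + 7 k + 12} ≠ 0.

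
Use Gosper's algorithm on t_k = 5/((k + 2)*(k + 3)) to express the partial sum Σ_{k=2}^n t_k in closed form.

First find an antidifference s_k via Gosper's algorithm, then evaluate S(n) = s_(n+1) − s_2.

t_(k+1)/t_k = (k + 2)/(k + 4).
A = k + 2, B = k + 4, C = 1.
Set up (k + 2)·f(k+1) − (k + 3)·f(k) − (1) = 0.
From deg A=1, deg B=1, deg C=0: d=1.
Match coefficients ⇒ f(k) = k/2.
So s_k = (B(k−1)f/C)·t_k = (k*(k + 3)/2)·t_k = 5*k/(2*(k + 2)).
s_(k+1) − s_k = 5/(k**2 + 5*k + 6) = t_k.
s_(n+1) = 5*(n + 1)/(2*(n + 3)) and s_(2) = 5/4, so S(n) = 5*(n - 1)/(4*(n + 3)).

S(n) = 5*(n - 1)/(4*(n + 3))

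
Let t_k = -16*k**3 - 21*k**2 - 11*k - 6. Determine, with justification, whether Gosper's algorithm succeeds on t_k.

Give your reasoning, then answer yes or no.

Yes. s_k = k*(-4*k**3 + k**2 + k - 4).

Compute t_(k+1)/t_k: get (16*k**3 + 69*k**2 + 101*k + 54)/(16*k**3 + 21*k**2 + 11*k + 6).
Gosper form: A/B · C(k+1)/C(k) with A=1, B=1, C=k**3 + 21*k**2/16 + 11*k/16 + 3/8.
Set up (1)·f(k+1) − (1)·f(k) − (k**3 + 21*k**2/16 + 11*k/16 + 3/8) = 0.
From deg A=0, deg B=0, deg C=3: d=4.
Match coefficients ⇒ f(k) = k*(k + 1)*(4*k**2 - 5*k + 4)/16.
Get s_k = R·t_k = k*(-4*k**3 + k**2 + k - 4) with R(k) = B(k−1)f(k)/C(k) = k*(4*k**2 - 5*k + 4)/(16*k**2 + 5*k + 6).
s_(k+1) − s_k = -16*k**3 - 21*k**2 - 11*k - 6 = t_k.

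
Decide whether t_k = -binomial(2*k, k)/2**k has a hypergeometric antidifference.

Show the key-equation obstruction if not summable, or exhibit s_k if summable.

No — key equation has no polynomial f.

The ratio is (2*k + 1)/(k + 1).
Gosper form: A/B · C(k+1)/C(k) with A=2*k + 1, B=k + 1, C=1.
Set up (2*k + 1)·f(k+1) − (k)·f(k) − (1) = 0.
d = -1 from the (1,1,0) case.
deg f ≤ -1 is impossible — no certificate.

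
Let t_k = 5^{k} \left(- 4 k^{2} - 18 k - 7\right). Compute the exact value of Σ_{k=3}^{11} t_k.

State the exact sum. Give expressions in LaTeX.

r(k) = 5*(4*k**2 + 26*k + 29)/(4*k**2 + 18*k + 7) after simplifying.
Take A(k)=5, B(k)=1, C(k)=k**2 + 9*k/2 + 7/4.
f must satisfy (5)·f(k+1) − (1)·f(k) = k**2 + 9*k/2 + 7/4.
d = 2 from the (0,0,2) case.
Solve for f: f(k) = (k**2 + 2*k - 2)/4 (degree 2 ≤ 2).
Then R = B(k−1)f/C = (k**2 + 2*k - 2)/(4*k**2 + 18*k + 7), so s_k = R(k)·t_k = 5**k*(-k**2 - 2*k + 2).
Verify: 5**k*(-4*k**2 - 18*k - 7) matches t_k.
Σ_(k=3)^(11) t_k = s_(12) − s_(3) = -40527343750 − (-1625) = -40527342125.

Σ = -40527342125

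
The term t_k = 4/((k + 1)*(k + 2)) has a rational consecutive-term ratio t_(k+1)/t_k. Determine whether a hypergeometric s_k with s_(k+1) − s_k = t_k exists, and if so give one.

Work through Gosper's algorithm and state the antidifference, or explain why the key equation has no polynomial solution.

Compute t_(k+1)/t_k: get (k + 1)/(k + 3).
Factor: A=k + 1; B=k + 3; C=1.
Key eq: (k + 1)·f(k+1) = (k + 2)·f(k) + (1).
From deg A=1, deg B=1, deg C=0: d=1.
Coefficient equations give f(k) = k.
So s_k = (B(k−1)f/C)·t_k = (k*(k + 2))·t_k = 4*k/(k + 1).
Δs = 4/(k**2 + 3*k + 2), as required.

s_k = 4*k/(k + 1)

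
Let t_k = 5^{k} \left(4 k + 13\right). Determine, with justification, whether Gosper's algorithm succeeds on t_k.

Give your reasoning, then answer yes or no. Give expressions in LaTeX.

Yes. s_k = 5^{k} \left(k + 2\right).

Step 1: r(k) = 5*(4*k + 17)/(4*k + 13).
Gosper form: A/B · C(k+1)/C(k) with A=5, B=1, C=k + 13/4.
Need (5)·f(k+1) − (1)·f(k) = k + 13/4.
d = 1 from the (0,0,1) case.
Coefficient equations give f(k) = (k + 2)/4.
R(k) = B(k−1)·f(k)/C(k) = (k + 2)/(4*k + 13); s_k = R·t_k = 5**k*(k + 2).
Check: Δs_k = 5**k*(4*k + 13). ✓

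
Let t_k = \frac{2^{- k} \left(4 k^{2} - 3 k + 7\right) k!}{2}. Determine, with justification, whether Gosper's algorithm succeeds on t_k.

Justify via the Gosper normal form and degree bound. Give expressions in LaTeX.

Yes. s_k = 2^{- k} \left(4 k - 3\right) k!.

t_(k+1)/t_k = (k + 1)*(-3*k + 4*(k + 1)**2 + 4)/(2*(4*k**2 - 3*k + 7)).
Take A(k)=k/2 + 1/2, B(k)=1, C(k)=k**2 - 3*k/4 + 7/4.
f must satisfy (k/2 + 1/2)·f(k+1) − (1)·f(k) = k**2 - 3*k/4 + 7/4.
From deg A=1, deg B=0, deg C=2: d=1.
A polynomial solution: f(k) = (4*k - 3)/2.
Then R = B(k−1)f/C = 2*(4*k - 3)/(4*k**2 - 3*k + 7), so s_k = R(k)·t_k = (4*k - 3)*factorial(k)/2**k.
Verify: (4*k**2 - 3*k + 7)*factorial(k)/(2*2**k) matches t_k.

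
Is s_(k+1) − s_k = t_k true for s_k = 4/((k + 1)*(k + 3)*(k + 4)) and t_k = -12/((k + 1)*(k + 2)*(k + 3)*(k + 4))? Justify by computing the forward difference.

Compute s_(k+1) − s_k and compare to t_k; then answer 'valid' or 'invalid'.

Invalid: residual 32/(k**5 + 15*k**4 + 85*k**3 + 225*k**2 + 274*k + 120) ≠ 0.

s_(k+1) = 4/((k + 2)*(k + 4)*(k + 5))
s_(k+1) − s_k = 4*(-3*k - 7)/(k**5 + 15*k**4 + 85*k**3 + 225*k**2 + 274*k + 120)
(s_(k+1) − s_k) − t_k = 32/(k**5 + 15*k**4 + 85*k**3 + 225*k**2 + 274*k + 120)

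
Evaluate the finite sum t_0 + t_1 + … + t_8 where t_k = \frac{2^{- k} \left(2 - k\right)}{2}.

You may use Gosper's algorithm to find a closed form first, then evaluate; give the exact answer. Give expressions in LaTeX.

Σ = 65/64

Ratio r(k) = (k - 1)/(2*(k - 2)).
Take A(k)=1/2, B(k)=1, C(k)=k - 2.
Set up (1/2)·f(k+1) − (1)·f(k) − (k - 2) = 0.
Degrees (0,0,1) ⇒ d ≤ 1.
Solve for f: f(k) = -2*(k - 1) (degree 1 ≤ 1).
Certificate R = B(k−1)f/C = -2*(k - 1)/(k - 2) gives s_k = (k - 1)/2**k.
Δs = (2 - k)/(2*2**k), as required.
Sum = s_(9) − s_(0); s_(9) = 1/64, s_(0) = -1 ⇒ 65/64.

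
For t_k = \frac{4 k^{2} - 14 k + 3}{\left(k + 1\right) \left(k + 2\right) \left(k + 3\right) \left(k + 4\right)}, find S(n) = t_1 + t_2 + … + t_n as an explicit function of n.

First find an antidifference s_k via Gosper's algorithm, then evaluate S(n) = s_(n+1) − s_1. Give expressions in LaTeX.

Step 1: r(k) = -(k + 1)*(14*k - 4*(k + 1)**2 + 11)/((k + 5)*(4*k**2 - 14*k + 3)).
So A=k + 1 and B=k + 5, with C=k**2 - 7*k/2 + 3/4.
Set up (k + 1)·f(k+1) − (k + 4)·f(k) − (k**2 - 7*k/2 + 3/4) = 0.
Degrees (1,1,2) ⇒ d ≤ 3.
Coefficient equations give f(k) = k*(k**2 - 6*k + 14)/12.
So s_k = (B(k−1)f/C)·t_k = (k*(k + 4)*(k**2 - 6*k + 14)/(3*(4*k**2 - 14*k + 3)))·t_k = k*(k**2 - 6*k + 14)/(3*(k + 1)*(k + 2)*(k + 3)).
Δs = (4*k**2 - 14*k + 3)/(k**4 + 10*k**3 + 35*k**2 + 50*k + 24), as required.
Evaluate: s_(n+1) = (n**3 - 3*n**2 + 5*n + 9)/(3*(n**3 + 9*n**2 + 26*n + 24)); subtract s_(1) = 1/8 ⇒ S(n) = n*(5*n**2 - 51*n - 38)/(24*(n**3 + 9*n**2 + 26*n + 24)).

S(n) = \frac{n \left(5 n^{2} - 51 n - 38\right)}{24 \left(n^{3} + 9 n^{2} + 26 n + 24\right)}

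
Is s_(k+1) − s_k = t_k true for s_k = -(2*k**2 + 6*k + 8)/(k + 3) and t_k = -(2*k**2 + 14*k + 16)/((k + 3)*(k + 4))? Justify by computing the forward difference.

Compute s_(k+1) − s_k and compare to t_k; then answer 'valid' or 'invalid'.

valid; difference matches t_k

s_(k+1) = 2*(-k**2 - 5*k - 8)/(k + 4)
s_(k+1) − s_k = 2*(-k**2 - 7*k - 8)/(k**2 + 7*k + 12)
(s_(k+1) − s_k) − t_k = 0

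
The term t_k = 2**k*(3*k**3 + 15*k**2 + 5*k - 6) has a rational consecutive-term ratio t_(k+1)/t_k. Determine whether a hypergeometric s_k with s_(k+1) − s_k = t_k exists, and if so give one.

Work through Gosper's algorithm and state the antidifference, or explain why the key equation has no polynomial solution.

r(k) = 2*(3*k**3 + 24*k**2 + 44*k + 17)/(3*k**3 + 15*k**2 + 5*k - 6) after simplifying.
Take A(k)=2, B(k)=1, C(k)=k**3 + 5*k**2 + 5*k/3 - 2.
Set up (2)·f(k+1) − (1)·f(k) − (k**3 + 5*k**2 + 5*k/3 - 2) = 0.
d = 3 from the (0,0,3) case.
Solving with deg f ≤ 3: f(k) = (3*k**3 - 3*k**2 - k - 4)/3.
So s_k = (B(k−1)f/C)·t_k = ((3*k**3 - 3*k**2 - k - 4)/(3*k**3 + 15*k**2 + 5*k - 6))·t_k = 2**k*(3*k**3 - 3*k**2 - k - 4).
Verify: 2**k*(3*k**3 + 15*k**2 + 5*k - 6) matches t_k.

s_k = 2**k*(3*k**3 - 3*k**2 - k - 4)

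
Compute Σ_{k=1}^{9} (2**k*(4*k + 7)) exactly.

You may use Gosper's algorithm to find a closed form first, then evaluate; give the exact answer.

t_(k+1)/t_k = 2*(4*k + 11)/(4*k + 7).
So A=2 and B=1, with C=k + 7/4.
Need (2)·f(k+1) − (1)·f(k) = k + 7/4.
From deg A=0, deg B=0, deg C=1: d=1.
Coefficient equations give f(k) = (4*k - 1)/4.
Certificate R = B(k−1)f/C = (4*k - 1)/(4*k + 7) gives s_k = 2**k*(4*k - 1).
Δs = 2**k*(4*k + 7), as required.
Sum = s_(10) − s_(1); s_(10) = 39936, s_(1) = 6 ⇒ 39930.

Σ = 39930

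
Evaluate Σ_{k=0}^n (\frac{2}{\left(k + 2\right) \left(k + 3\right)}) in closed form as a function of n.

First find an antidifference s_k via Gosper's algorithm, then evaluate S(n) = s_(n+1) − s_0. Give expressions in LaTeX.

r(k) = (k + 2)/(k + 4) after simplifying.
A = k + 2, B = k + 4, C = 1.
Set up (k + 2)·f(k+1) − (k + 3)·f(k) − (1) = 0.
Degrees (1,1,0) ⇒ d ≤ 1.
Match coefficients ⇒ f(k) = k/2.
R(k) = B(k−1)·f(k)/C(k) = k*(k + 3)/2; s_k = R·t_k = k/(k + 2).
s_(k+1) − s_k = 2/(k**2 + 5*k + 6) = t_k.
Evaluate: s_(n+1) = (n + 1)/(n + 3); subtract s_(0) = 0 ⇒ S(n) = (n + 1)/(n + 3).

S(n) = \frac{n + 1}{n + 3}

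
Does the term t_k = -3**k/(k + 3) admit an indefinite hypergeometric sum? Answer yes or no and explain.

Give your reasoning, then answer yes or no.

No; the degree bound rules out any f.

Compute t_(k+1)/t_k: get 3*(k + 3)/(k + 4).
Gosper form: A/B · C(k+1)/C(k) with A=3*k + 9, B=k + 4, C=1.
Key eq: (3*k + 9)·f(k+1) = (k + 3)·f(k) + (1).
Bound: deg f ≤ -1.
deg f ≤ -1 is impossible — no certificate.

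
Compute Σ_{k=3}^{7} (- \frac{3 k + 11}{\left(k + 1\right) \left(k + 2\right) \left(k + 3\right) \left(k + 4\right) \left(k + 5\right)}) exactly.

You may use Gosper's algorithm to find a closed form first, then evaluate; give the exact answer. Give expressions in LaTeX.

The ratio is (k + 1)*(3*k + 14)/((k + 6)*(3*k + 11)).
So A=k + 1 and B=k + 6, with C=k + 11/3.
Solve (k + 1)·f(k+1) − (k + 5)·f(k) = k + 11/3.
From deg A=1, deg B=1, deg C=1: d=4.
A polynomial solution: f(k) = k*(k + 3)*(k**2 + 7*k + 14)/24.
Get s_k = R·t_k = k*(-k**2 - 7*k - 14)/(8*(k**3 + 7*k**2 + 14*k + 8)) with R(k) = B(k−1)f(k)/C(k) = k*(k + 3)*(k + 5)*(k**2 + 7*k + 14)/(8*(3*k + 11)).
s_(k+1) − s_k = (-3*k - 11)/(k**5 + 15*k**4 + 85*k**3 + 225*k**2 + 274*k + 120) = t_k.
Telescoping: Σ = s_(8) − s_(3) = -67/540 − (-33/280) = -47/7560.

Σ = -47/7560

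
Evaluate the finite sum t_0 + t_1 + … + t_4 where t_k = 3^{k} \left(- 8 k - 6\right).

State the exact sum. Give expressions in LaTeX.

Σ = -4134

Ratio r(k) = 3*(4*k + 7)/(4*k + 3).
Gosper form: A/B · C(k+1)/C(k) with A=3, B=1, C=k + 3/4.
Need (3)·f(k+1) − (1)·f(k) = k + 3/4.
Degrees (0,0,1) ⇒ d ≤ 1.
Solving with deg f ≤ 1: f(k) = (4*k - 3)/8.
Then R = B(k−1)f/C = (4*k - 3)/(2*(4*k + 3)), so s_k = R(k)·t_k = 3**k*(3 - 4*k).
Δs = 3**k*(-8*k - 6), as required.
Evaluate s at k=5 and k=0: -4131 and 3; difference -4134.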